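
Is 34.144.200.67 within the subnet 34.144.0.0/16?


Subnet network: 34.144.0.0
Test IP AND mask: 34.144.0.0
Yes, 34.144.200.67 is in 34.144.0.0/16


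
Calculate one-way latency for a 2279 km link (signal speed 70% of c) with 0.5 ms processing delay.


Speed = 0.7 * 3e5 km/s = 210000 km/s
Propagation delay = 2279 / 210000 = 0.0109 s = 10.8524 ms
Processing delay = 0.5 ms
Total one-way latency = 11.3524 ms


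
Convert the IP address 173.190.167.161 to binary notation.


173 = 10101101
190 = 10111110
167 = 10100111
161 = 10100001
Binary: 10101101.10111110.10100111.10100001


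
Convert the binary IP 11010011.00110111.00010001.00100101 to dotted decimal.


11010011 = 211
00110111 = 55
00010001 = 17
00100101 = 37
IP: 211.55.17.37


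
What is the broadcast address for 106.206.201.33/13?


Network: 106.200.0.0/13
Host bits = 19
Set all host bits to 1:
Broadcast: 106.207.255.255


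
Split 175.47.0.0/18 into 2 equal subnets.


New prefix = 18 + 1 = 19
Each subnet has 8192 addresses
  175.47.0.0/19
  175.47.32.0/19
Subnets: 175.47.0.0/19, 175.47.32.0/19


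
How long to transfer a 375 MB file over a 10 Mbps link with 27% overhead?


Effective throughput = 10 * (1 - 27/100) = 7.3 Mbps
File size in Mb = 375 * 8 = 3000 Mb
Time = 3000 / 7.3
Time = 410.9589 seconds


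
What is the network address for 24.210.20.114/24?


IP:   00011000.11010010.00010100.01110010
Mask: 11111111.11111111.11111111.00000000
AND operation:
Net:  00011000.11010010.00010100.00000000
Network: 24.210.20.0/24


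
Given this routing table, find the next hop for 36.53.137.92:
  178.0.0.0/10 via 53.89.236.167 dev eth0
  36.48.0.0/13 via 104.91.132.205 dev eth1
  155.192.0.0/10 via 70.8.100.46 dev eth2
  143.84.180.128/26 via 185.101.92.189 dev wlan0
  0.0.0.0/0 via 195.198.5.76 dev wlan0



Longest prefix match for 36.53.137.92:
  /10 178.0.0.0: no
  /13 36.48.0.0: MATCH
  /10 155.192.0.0: no
  /26 143.84.180.128: no
  /0 0.0.0.0: MATCH
Selected: next-hop 104.91.132.205 via eth1 (matched /13)


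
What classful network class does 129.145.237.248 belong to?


First octet: 129
Binary: 10000001
10xxxxxx -> Class B (128-191)
Class B, default mask 255.255.0.0 (/16)


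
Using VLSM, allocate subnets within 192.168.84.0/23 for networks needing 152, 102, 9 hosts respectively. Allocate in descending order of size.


152 hosts -> /24 (254 usable): 192.168.84.0/24
102 hosts -> /25 (126 usable): 192.168.85.0/25
9 hosts -> /28 (14 usable): 192.168.85.128/28
Allocation: 192.168.84.0/24 (152 hosts, 254 usable); 192.168.85.0/25 (102 hosts, 126 usable); 192.168.85.128/28 (9 hosts, 14 usable)


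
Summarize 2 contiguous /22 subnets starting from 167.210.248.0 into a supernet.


Original prefix: /22
Number of subnets: 2 = 2^1
New prefix = 22 - 1 = 21
Supernet: 167.210.248.0/21


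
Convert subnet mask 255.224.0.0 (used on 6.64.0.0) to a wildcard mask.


Subnet mask: 255.224.0.0
Wildcard = 255.255.255.255 - subnet mask
255 - 255 = 0
255 - 224 = 31
255 - 0 = 255
255 - 0 = 255
Wildcard: 0.31.255.255


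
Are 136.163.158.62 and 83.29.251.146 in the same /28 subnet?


Mask: 255.255.255.240
136.163.158.62 AND mask = 136.163.158.48
83.29.251.146 AND mask = 83.29.251.144
No, different subnets (136.163.158.48 vs 83.29.251.144)


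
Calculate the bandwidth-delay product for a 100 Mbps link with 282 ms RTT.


BDP = bandwidth * RTT
= 100 Mbps * 282 ms
= 100 * 1e6 * 282 / 1000 bits
= 28200000 bits
= 3525000 bytes
= 3442.3828 KB
BDP = 28200000 bits (3525000 bytes)


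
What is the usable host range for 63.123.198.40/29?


Network: 63.123.198.40
Broadcast: 63.123.198.47
First usable = network + 1
Last usable = broadcast - 1
Range: 63.123.198.41 to 63.123.198.46


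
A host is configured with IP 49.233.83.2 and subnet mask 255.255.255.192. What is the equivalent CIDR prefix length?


Binary: 11111111.11111111.11111111.11000000
Count leading 1s
Prefix: /26


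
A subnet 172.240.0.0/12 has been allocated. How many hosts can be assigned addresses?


Host bits = 32 - 12 = 20
Total addresses = 2^20 = 1048576
Usable = total - 2 (network and broadcast)
Usable hosts: 1048574


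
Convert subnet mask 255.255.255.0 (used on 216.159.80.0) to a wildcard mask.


Subnet mask: 255.255.255.0
Wildcard = 255.255.255.255 - subnet mask
255 - 255 = 0
255 - 255 = 0
255 - 255 = 0
255 - 0 = 255
Wildcard: 0.0.0.255


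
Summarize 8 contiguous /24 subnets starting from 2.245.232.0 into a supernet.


Original prefix: /24
Number of subnets: 8 = 2^3
New prefix = 24 - 3 = 21
Supernet: 2.245.232.0/21


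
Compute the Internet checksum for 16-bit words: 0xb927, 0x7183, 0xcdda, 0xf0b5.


Sum all words (with carry folding):
+ 0xb927 = 0xb927
+ 0x7183 = 0x2aab
+ 0xcdda = 0xf885
+ 0xf0b5 = 0xe93b
One's complement: ~0xe93b
Checksum = 0x16c4


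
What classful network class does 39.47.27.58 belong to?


First octet: 39
Binary: 00100111
0xxxxxxx -> Class A (1-126)
Class A, default mask 255.0.0.0 (/8)


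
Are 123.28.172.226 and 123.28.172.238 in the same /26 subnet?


Mask: 255.255.255.192
123.28.172.226 AND mask = 123.28.172.192
123.28.172.238 AND mask = 123.28.172.192
Yes, same subnet (123.28.172.192)


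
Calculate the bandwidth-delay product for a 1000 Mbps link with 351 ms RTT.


BDP = bandwidth * RTT
= 1000 Mbps * 351 ms
= 1000 * 1e6 * 351 / 1000 bits
= 351000000 bits
= 43875000 bytes
= 42846.6797 KB
BDP = 351000000 bits (43875000 bytes)


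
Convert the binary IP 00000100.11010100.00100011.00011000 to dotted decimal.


00000100 = 4
11010100 = 212
00100011 = 35
00011000 = 24
IP: 4.212.35.24


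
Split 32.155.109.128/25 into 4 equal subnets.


New prefix = 25 + 2 = 27
Each subnet has 32 addresses
  32.155.109.128/27
  32.155.109.160/27
  32.155.109.192/27
  32.155.109.224/27
Subnets: 32.155.109.128/27, 32.155.109.160/27, 32.155.109.192/27, 32.155.109.224/27


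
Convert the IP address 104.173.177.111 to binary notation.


104 = 01101000
173 = 10101101
177 = 10110001
111 = 01101111
Binary: 01101000.10101101.10110001.01101111


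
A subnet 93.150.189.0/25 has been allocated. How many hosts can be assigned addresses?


Host bits = 32 - 25 = 7
Total addresses = 2^7 = 128
Usable = total - 2 (network and broadcast)
Usable hosts: 126


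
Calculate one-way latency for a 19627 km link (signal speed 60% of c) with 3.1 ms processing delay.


Speed = 0.6 * 3e5 km/s = 180000 km/s
Propagation delay = 19627 / 180000 = 0.109 s = 109.0389 ms
Processing delay = 3.1 ms
Total one-way latency = 112.1389 ms


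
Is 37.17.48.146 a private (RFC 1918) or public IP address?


RFC 1918 private ranges:
  10.0.0.0/8 (10.0.0.0 - 10.255.255.255)
  172.16.0.0/12 (172.16.0.0 - 172.31.255.255)
  192.168.0.0/16 (192.168.0.0 - 192.168.255.255)
Public (not in any RFC 1918 range)


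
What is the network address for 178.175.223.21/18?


IP:   10110010.10101111.11011111.00010101
Mask: 11111111.11111111.11000000.00000000
AND operation:
Net:  10110010.10101111.11000000.00000000
Network: 178.175.192.0/18


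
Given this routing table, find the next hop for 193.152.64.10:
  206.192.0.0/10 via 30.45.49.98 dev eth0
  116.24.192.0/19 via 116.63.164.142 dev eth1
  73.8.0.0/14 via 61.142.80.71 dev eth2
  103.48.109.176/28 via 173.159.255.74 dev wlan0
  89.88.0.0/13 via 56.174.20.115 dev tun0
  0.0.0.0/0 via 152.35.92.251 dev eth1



Longest prefix match for 193.152.64.10:
  /10 206.192.0.0: no
  /19 116.24.192.0: no
  /14 73.8.0.0: no
  /28 103.48.109.176: no
  /13 89.88.0.0: no
  /0 0.0.0.0: MATCH
Selected: next-hop 152.35.92.251 via eth1 (matched /0)


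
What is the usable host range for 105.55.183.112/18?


Network: 105.55.128.0
Broadcast: 105.55.191.255
First usable = network + 1
Last usable = broadcast - 1
Range: 105.55.128.1 to 105.55.191.254


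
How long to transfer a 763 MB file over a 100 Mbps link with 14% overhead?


Effective throughput = 100 * (1 - 14/100) = 86 Mbps
File size in Mb = 763 * 8 = 6104 Mb
Time = 6104 / 86
Time = 70.9767 seconds


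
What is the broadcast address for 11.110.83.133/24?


Network: 11.110.83.0/24
Host bits = 8
Set all host bits to 1:
Broadcast: 11.110.83.255


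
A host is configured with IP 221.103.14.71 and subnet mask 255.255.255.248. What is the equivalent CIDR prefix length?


Binary: 11111111.11111111.11111111.11111000
Count leading 1s
Prefix: /29


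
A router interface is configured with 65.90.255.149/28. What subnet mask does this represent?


/28 means 28 network bits, 4 host bits
Binary: 11111111111111111111111111110000
Mask: 255.255.255.240


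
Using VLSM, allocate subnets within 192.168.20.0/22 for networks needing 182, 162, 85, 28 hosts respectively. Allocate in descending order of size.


182 hosts -> /24 (254 usable): 192.168.20.0/24
162 hosts -> /24 (254 usable): 192.168.21.0/24
85 hosts -> /25 (126 usable): 192.168.22.0/25
28 hosts -> /27 (30 usable): 192.168.22.128/27
Allocation: 192.168.20.0/24 (182 hosts, 254 usable); 192.168.21.0/24 (162 hosts, 254 usable); 192.168.22.0/25 (85 hosts, 126 usable); 192.168.22.128/27 (28 hosts, 30 usable)


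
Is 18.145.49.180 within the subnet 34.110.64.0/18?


Subnet network: 34.110.64.0
Test IP AND mask: 18.145.0.0
No, 18.145.49.180 is not in 34.110.64.0/18


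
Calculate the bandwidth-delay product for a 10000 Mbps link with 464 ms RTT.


BDP = bandwidth * RTT
= 10000 Mbps * 464 ms
= 10000 * 1e6 * 464 / 1000 bits
= 4640000000 bits
= 580000000 bytes
= 566406.25 KB
BDP = 4640000000 bits (580000000 bytes)


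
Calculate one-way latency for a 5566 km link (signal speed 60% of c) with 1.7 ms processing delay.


Speed = 0.6 * 3e5 km/s = 180000 km/s
Propagation delay = 5566 / 180000 = 0.0309 s = 30.9222 ms
Processing delay = 1.7 ms
Total one-way latency = 32.6222 ms


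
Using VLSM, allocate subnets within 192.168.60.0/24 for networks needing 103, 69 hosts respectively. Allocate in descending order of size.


103 hosts -> /25 (126 usable): 192.168.60.0/25
69 hosts -> /25 (126 usable): 192.168.60.128/25
Allocation: 192.168.60.0/25 (103 hosts, 126 usable); 192.168.60.128/25 (69 hosts, 126 usable)


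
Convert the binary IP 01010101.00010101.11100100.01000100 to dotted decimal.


01010101 = 85
00010101 = 21
11100100 = 228
01000100 = 68
IP: 85.21.228.68


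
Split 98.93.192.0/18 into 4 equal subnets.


New prefix = 18 + 2 = 20
Each subnet has 4096 addresses
  98.93.192.0/20
  98.93.208.0/20
  98.93.224.0/20
  98.93.240.0/20
Subnets: 98.93.192.0/20, 98.93.208.0/20, 98.93.224.0/20, 98.93.240.0/20


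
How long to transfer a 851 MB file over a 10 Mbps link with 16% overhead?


Effective throughput = 10 * (1 - 16/100) = 8.4 Mbps
File size in Mb = 851 * 8 = 6808 Mb
Time = 6808 / 8.4
Time = 810.4762 seconds


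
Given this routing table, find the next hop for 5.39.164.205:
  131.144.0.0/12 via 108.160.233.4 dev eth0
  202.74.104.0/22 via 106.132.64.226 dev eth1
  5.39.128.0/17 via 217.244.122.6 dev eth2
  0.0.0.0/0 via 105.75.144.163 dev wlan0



Longest prefix match for 5.39.164.205:
  /12 131.144.0.0: no
  /22 202.74.104.0: no
  /17 5.39.128.0: MATCH
  /0 0.0.0.0: MATCH
Selected: next-hop 217.244.122.6 via eth2 (matched /17)


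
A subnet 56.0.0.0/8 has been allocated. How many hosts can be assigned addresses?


Host bits = 32 - 8 = 24
Total addresses = 2^24 = 16777216
Usable = total - 2 (network and broadcast)
Usable hosts: 16777214


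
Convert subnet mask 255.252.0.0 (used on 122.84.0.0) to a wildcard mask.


Subnet mask: 255.252.0.0
Wildcard = 255.255.255.255 - subnet mask
255 - 255 = 0
255 - 252 = 3
255 - 0 = 255
255 - 0 = 255
Wildcard: 0.3.255.255


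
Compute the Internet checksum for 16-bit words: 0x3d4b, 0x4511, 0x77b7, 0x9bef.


Sum all words (with carry folding):
+ 0x3d4b = 0x3d4b
+ 0x4511 = 0x825c
+ 0x77b7 = 0xfa13
+ 0x9bef = 0x9603
One's complement: ~0x9603
Checksum = 0x69fc


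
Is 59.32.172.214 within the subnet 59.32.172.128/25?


Subnet network: 59.32.172.128
Test IP AND mask: 59.32.172.128
Yes, 59.32.172.214 is in 59.32.172.128/25


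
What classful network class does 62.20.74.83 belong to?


First octet: 62
Binary: 00111110
0xxxxxxx -> Class A (1-126)
Class A, default mask 255.0.0.0 (/8)


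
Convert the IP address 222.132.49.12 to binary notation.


222 = 11011110
132 = 10000100
49 = 00110001
12 = 00001100
Binary: 11011110.10000100.00110001.00001100


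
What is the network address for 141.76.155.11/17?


IP:   10001101.01001100.10011011.00001011
Mask: 11111111.11111111.10000000.00000000
AND operation:
Net:  10001101.01001100.10000000.00000000
Network: 141.76.128.0/17


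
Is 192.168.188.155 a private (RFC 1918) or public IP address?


RFC 1918 private ranges:
  10.0.0.0/8 (10.0.0.0 - 10.255.255.255)
  172.16.0.0/12 (172.16.0.0 - 172.31.255.255)
  192.168.0.0/16 (192.168.0.0 - 192.168.255.255)
Private (in 192.168.0.0/16)


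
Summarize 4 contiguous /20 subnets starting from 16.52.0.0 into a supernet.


Original prefix: /20
Number of subnets: 4 = 2^2
New prefix = 20 - 2 = 18
Supernet: 16.52.0.0/18


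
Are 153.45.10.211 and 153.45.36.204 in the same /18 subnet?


Mask: 255.255.192.0
153.45.10.211 AND mask = 153.45.0.0
153.45.36.204 AND mask = 153.45.0.0
Yes, same subnet (153.45.0.0)


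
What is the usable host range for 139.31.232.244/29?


Network: 139.31.232.240
Broadcast: 139.31.232.247
First usable = network + 1
Last usable = broadcast - 1
Range: 139.31.232.241 to 139.31.232.246


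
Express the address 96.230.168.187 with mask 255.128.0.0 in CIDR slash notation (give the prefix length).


Binary: 11111111.10000000.00000000.00000000
Count leading 1s
Prefix: /9


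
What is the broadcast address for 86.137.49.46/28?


Network: 86.137.49.32/28
Host bits = 4
Set all host bits to 1:
Broadcast: 86.137.49.47


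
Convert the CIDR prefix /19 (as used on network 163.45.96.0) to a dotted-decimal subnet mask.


/19 means 19 network bits, 13 host bits
Binary: 11111111111111111110000000000000
Mask: 255.255.224.0


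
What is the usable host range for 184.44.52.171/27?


Network: 184.44.52.160
Broadcast: 184.44.52.191
First usable = network + 1
Last usable = broadcast - 1
Range: 184.44.52.161 to 184.44.52.190


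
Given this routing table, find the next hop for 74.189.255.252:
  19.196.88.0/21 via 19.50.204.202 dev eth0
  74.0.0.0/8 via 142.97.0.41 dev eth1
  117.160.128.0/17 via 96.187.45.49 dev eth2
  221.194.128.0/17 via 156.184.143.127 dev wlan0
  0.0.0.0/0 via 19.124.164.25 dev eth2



Longest prefix match for 74.189.255.252:
  /21 19.196.88.0: no
  /8 74.0.0.0: MATCH
  /17 117.160.128.0: no
  /17 221.194.128.0: no
  /0 0.0.0.0: MATCH
Selected: next-hop 142.97.0.41 via eth1 (matched /8)


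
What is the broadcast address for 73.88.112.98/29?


Network: 73.88.112.96/29
Host bits = 3
Set all host bits to 1:
Broadcast: 73.88.112.103


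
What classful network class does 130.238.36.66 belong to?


First octet: 130
Binary: 10000010
10xxxxxx -> Class B (128-191)
Class B, default mask 255.255.0.0 (/16)


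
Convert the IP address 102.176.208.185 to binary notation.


102 = 01100110
176 = 10110000
208 = 11010000
185 = 10111001
Binary: 01100110.10110000.11010000.10111001


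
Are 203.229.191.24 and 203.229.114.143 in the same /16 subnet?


Mask: 255.255.0.0
203.229.191.24 AND mask = 203.229.0.0
203.229.114.143 AND mask = 203.229.0.0
Yes, same subnet (203.229.0.0)


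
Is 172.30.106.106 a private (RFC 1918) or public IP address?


RFC 1918 private ranges:
  10.0.0.0/8 (10.0.0.0 - 10.255.255.255)
  172.16.0.0/12 (172.16.0.0 - 172.31.255.255)
  192.168.0.0/16 (192.168.0.0 - 192.168.255.255)
Private (in 172.16.0.0/12)


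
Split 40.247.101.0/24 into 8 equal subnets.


New prefix = 24 + 3 = 27
Each subnet has 32 addresses
  40.247.101.0/27
  40.247.101.32/27
  40.247.101.64/27
  40.247.101.96/27
  40.247.101.128/27
  40.247.101.160/27
  40.247.101.192/27
  40.247.101.224/27
Subnets: 40.247.101.0/27, 40.247.101.32/27, 40.247.101.64/27, 40.247.101.96/27, 40.247.101.128/27, 40.247.101.160/27, 40.247.101.192/27, 40.247.101.224/27


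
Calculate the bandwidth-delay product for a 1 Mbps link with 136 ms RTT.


BDP = bandwidth * RTT
= 1 Mbps * 136 ms
= 1 * 1e6 * 136 / 1000 bits
= 136000 bits
= 17000 bytes
= 16.6016 KB
BDP = 136000 bits (17000 bytes)


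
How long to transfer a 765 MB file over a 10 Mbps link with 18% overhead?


Effective throughput = 10 * (1 - 18/100) = 8.2 Mbps
File size in Mb = 765 * 8 = 6120 Mb
Time = 6120 / 8.2
Time = 746.3415 seconds


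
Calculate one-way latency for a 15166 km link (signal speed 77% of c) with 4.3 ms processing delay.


Speed = 0.77 * 3e5 km/s = 231000 km/s
Propagation delay = 15166 / 231000 = 0.0657 s = 65.6537 ms
Processing delay = 4.3 ms
Total one-way latency = 69.9537 ms


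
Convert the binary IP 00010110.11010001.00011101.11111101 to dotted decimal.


00010110 = 22
11010001 = 209
00011101 = 29
11111101 = 253
IP: 22.209.29.253


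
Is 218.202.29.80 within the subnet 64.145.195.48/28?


Subnet network: 64.145.195.48
Test IP AND mask: 218.202.29.80
No, 218.202.29.80 is not in 64.145.195.48/28


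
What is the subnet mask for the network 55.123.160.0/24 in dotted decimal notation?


/24 means 24 network bits, 8 host bits
Binary: 11111111111111111111111100000000
Mask: 255.255.255.0


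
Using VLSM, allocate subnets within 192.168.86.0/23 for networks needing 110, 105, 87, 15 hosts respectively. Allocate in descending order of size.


110 hosts -> /25 (126 usable): 192.168.86.0/25
105 hosts -> /25 (126 usable): 192.168.86.128/25
87 hosts -> /25 (126 usable): 192.168.87.0/25
15 hosts -> /27 (30 usable): 192.168.87.128/27
Allocation: 192.168.86.0/25 (110 hosts, 126 usable); 192.168.86.128/25 (105 hosts, 126 usable); 192.168.87.0/25 (87 hosts, 126 usable); 192.168.87.128/27 (15 hosts, 30 usable)


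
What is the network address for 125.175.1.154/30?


IP:   01111101.10101111.00000001.10011010
Mask: 11111111.11111111.11111111.11111100
AND operation:
Net:  01111101.10101111.00000001.10011000
Network: 125.175.1.152/30


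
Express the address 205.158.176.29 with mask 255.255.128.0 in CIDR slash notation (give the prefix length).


Binary: 11111111.11111111.10000000.00000000
Count leading 1s
Prefix: /17


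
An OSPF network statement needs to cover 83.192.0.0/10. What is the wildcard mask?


Subnet mask: 255.192.0.0
Wildcard = 255.255.255.255 - subnet mask
255 - 255 = 0
255 - 192 = 63
255 - 0 = 255
255 - 0 = 255
Wildcard: 0.63.255.255


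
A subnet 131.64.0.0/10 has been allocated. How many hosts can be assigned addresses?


Host bits = 32 - 10 = 22
Total addresses = 2^22 = 4194304
Usable = total - 2 (network and broadcast)
Usable hosts: 4194302


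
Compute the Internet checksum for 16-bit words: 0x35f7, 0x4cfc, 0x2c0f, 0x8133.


Sum all words (with carry folding):
+ 0x35f7 = 0x35f7
+ 0x4cfc = 0x82f3
+ 0x2c0f = 0xaf02
+ 0x8133 = 0x3036
One's complement: ~0x3036
Checksum = 0xcfc9


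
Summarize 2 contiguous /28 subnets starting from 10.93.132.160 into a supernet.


Original prefix: /28
Number of subnets: 2 = 2^1
New prefix = 28 - 1 = 27
Supernet: 10.93.132.160/27


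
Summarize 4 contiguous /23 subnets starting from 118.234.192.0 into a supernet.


Original prefix: /23
Number of subnets: 4 = 2^2
New prefix = 23 - 2 = 21
Supernet: 118.234.192.0/21


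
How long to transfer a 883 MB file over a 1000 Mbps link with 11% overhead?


Effective throughput = 1000 * (1 - 11/100) = 890 Mbps
File size in Mb = 883 * 8 = 7064 Mb
Time = 7064 / 890
Time = 7.9371 seconds


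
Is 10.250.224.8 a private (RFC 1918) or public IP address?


RFC 1918 private ranges:
  10.0.0.0/8 (10.0.0.0 - 10.255.255.255)
  172.16.0.0/12 (172.16.0.0 - 172.31.255.255)
  192.168.0.0/16 (192.168.0.0 - 192.168.255.255)
Private (in 10.0.0.0/8)


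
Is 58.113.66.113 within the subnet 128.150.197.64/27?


Subnet network: 128.150.197.64
Test IP AND mask: 58.113.66.96
No, 58.113.66.113 is not in 128.150.197.64/27


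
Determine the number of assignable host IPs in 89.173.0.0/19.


Host bits = 32 - 19 = 13
Total addresses = 2^13 = 8192
Usable = total - 2 (network and broadcast)
Usable hosts: 8190


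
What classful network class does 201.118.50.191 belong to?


First octet: 201
Binary: 11001001
110xxxxx -> Class C (192-223)
Class C, default mask 255.255.255.0 (/24)


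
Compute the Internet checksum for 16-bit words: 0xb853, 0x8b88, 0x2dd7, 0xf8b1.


Sum all words (with carry folding):
+ 0xb853 = 0xb853
+ 0x8b88 = 0x43dc
+ 0x2dd7 = 0x71b3
+ 0xf8b1 = 0x6a65
One's complement: ~0x6a65
Checksum = 0x959a


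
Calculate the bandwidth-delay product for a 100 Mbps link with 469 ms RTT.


BDP = bandwidth * RTT
= 100 Mbps * 469 ms
= 100 * 1e6 * 469 / 1000 bits
= 46900000 bits
= 5862500 bytes
= 5725.0977 KB
BDP = 46900000 bits (5862500 bytes)


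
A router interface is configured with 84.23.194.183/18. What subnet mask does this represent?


/18 means 18 network bits, 14 host bits
Binary: 11111111111111111100000000000000
Mask: 255.255.192.0


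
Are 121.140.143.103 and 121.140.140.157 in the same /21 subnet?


Mask: 255.255.248.0
121.140.143.103 AND mask = 121.140.136.0
121.140.140.157 AND mask = 121.140.136.0
Yes, same subnet (121.140.136.0)


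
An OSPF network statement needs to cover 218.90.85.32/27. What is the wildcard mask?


Subnet mask: 255.255.255.224
Wildcard = 255.255.255.255 - subnet mask
255 - 255 = 0
255 - 255 = 0
255 - 255 = 0
255 - 224 = 31
Wildcard: 0.0.0.31


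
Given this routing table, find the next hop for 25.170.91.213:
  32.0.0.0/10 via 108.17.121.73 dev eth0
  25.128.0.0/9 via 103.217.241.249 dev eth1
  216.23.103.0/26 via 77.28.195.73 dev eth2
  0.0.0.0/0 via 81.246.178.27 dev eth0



Longest prefix match for 25.170.91.213:
  /10 32.0.0.0: no
  /9 25.128.0.0: MATCH
  /26 216.23.103.0: no
  /0 0.0.0.0: MATCH
Selected: next-hop 103.217.241.249 via eth1 (matched /9)


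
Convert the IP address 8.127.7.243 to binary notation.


8 = 00001000
127 = 01111111
7 = 00000111
243 = 11110011
Binary: 00001000.01111111.00000111.11110011


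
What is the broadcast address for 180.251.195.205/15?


Network: 180.250.0.0/15
Host bits = 17
Set all host bits to 1:
Broadcast: 180.251.255.255


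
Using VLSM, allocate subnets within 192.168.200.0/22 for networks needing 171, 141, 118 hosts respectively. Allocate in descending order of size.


171 hosts -> /24 (254 usable): 192.168.200.0/24
141 hosts -> /24 (254 usable): 192.168.201.0/24
118 hosts -> /25 (126 usable): 192.168.202.0/25
Allocation: 192.168.200.0/24 (171 hosts, 254 usable); 192.168.201.0/24 (141 hosts, 254 usable); 192.168.202.0/25 (118 hosts, 126 usable)


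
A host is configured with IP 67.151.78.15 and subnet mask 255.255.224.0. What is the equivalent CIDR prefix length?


Binary: 11111111.11111111.11100000.00000000
Count leading 1s
Prefix: /19


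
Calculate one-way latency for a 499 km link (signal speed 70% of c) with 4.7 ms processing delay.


Speed = 0.7 * 3e5 km/s = 210000 km/s
Propagation delay = 499 / 210000 = 0.0024 s = 2.3762 ms
Processing delay = 4.7 ms
Total one-way latency = 7.0762 ms


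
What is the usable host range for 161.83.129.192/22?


Network: 161.83.128.0
Broadcast: 161.83.131.255
First usable = network + 1
Last usable = broadcast - 1
Range: 161.83.128.1 to 161.83.131.254


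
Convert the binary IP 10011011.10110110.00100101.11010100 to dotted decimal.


10011011 = 155
10110110 = 182
00100101 = 37
11010100 = 212
IP: 155.182.37.212


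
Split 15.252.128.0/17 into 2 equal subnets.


New prefix = 17 + 1 = 18
Each subnet has 16384 addresses
  15.252.128.0/18
  15.252.192.0/18
Subnets: 15.252.128.0/18, 15.252.192.0/18


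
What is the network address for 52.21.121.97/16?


IP:   00110100.00010101.01111001.01100001
Mask: 11111111.11111111.00000000.00000000
AND operation:
Net:  00110100.00010101.00000000.00000000
Network: 52.21.0.0/16


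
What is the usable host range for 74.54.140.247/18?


Network: 74.54.128.0
Broadcast: 74.54.191.255
First usable = network + 1
Last usable = broadcast - 1
Range: 74.54.128.1 to 74.54.191.254


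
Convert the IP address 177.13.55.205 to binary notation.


177 = 10110001
13 = 00001101
55 = 00110111
205 = 11001101
Binary: 10110001.00001101.00110111.11001101


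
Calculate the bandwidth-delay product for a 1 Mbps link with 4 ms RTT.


BDP = bandwidth * RTT
= 1 Mbps * 4 ms
= 1 * 1e6 * 4 / 1000 bits
= 4000 bits
= 500 bytes
BDP = 4000 bits (500 bytes)


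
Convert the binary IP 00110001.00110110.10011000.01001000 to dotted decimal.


00110001 = 49
00110110 = 54
10011000 = 152
01001000 = 72
IP: 49.54.152.72


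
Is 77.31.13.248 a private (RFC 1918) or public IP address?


RFC 1918 private ranges:
  10.0.0.0/8 (10.0.0.0 - 10.255.255.255)
  172.16.0.0/12 (172.16.0.0 - 172.31.255.255)
  192.168.0.0/16 (192.168.0.0 - 192.168.255.255)
Public (not in any RFC 1918 range)


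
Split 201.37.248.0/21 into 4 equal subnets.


New prefix = 21 + 2 = 23
Each subnet has 512 addresses
  201.37.248.0/23
  201.37.250.0/23
  201.37.252.0/23
  201.37.254.0/23
Subnets: 201.37.248.0/23, 201.37.250.0/23, 201.37.252.0/23, 201.37.254.0/23


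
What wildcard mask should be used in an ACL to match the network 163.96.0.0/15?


Subnet mask: 255.254.0.0
Wildcard = 255.255.255.255 - subnet mask
255 - 255 = 0
255 - 254 = 1
255 - 0 = 255
255 - 0 = 255
Wildcard: 0.1.255.255


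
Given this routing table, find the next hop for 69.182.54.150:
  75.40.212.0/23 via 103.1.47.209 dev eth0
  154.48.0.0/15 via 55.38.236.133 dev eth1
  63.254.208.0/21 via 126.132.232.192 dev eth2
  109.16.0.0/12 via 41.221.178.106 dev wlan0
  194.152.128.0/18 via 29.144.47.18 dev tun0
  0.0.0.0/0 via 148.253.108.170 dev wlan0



Longest prefix match for 69.182.54.150:
  /23 75.40.212.0: no
  /15 154.48.0.0: no
  /21 63.254.208.0: no
  /12 109.16.0.0: no
  /18 194.152.128.0: no
  /0 0.0.0.0: MATCH
Selected: next-hop 148.253.108.170 via wlan0 (matched /0)


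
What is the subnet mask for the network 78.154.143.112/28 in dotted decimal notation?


/28 means 28 network bits, 4 host bits
Binary: 11111111111111111111111111110000
Mask: 255.255.255.240


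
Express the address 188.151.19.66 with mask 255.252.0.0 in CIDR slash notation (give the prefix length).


Binary: 11111111.11111100.00000000.00000000
Count leading 1s
Prefix: /14


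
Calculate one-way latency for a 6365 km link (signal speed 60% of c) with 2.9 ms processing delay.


Speed = 0.6 * 3e5 km/s = 180000 km/s
Propagation delay = 6365 / 180000 = 0.0354 s = 35.3611 ms
Processing delay = 2.9 ms
Total one-way latency = 38.2611 ms


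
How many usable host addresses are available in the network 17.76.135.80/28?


Host bits = 32 - 28 = 4
Total addresses = 2^4 = 16
Usable = total - 2 (network and broadcast)
Usable hosts: 14


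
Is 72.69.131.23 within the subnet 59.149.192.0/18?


Subnet network: 59.149.192.0
Test IP AND mask: 72.69.128.0
No, 72.69.131.23 is not in 59.149.192.0/18


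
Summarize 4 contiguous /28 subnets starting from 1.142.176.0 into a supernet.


Original prefix: /28
Number of subnets: 4 = 2^2
New prefix = 28 - 2 = 26
Supernet: 1.142.176.0/26


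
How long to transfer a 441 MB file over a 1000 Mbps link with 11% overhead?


Effective throughput = 1000 * (1 - 11/100) = 890 Mbps
File size in Mb = 441 * 8 = 3528 Mb
Time = 3528 / 890
Time = 3.964 seconds


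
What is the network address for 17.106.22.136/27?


IP:   00010001.01101010.00010110.10001000
Mask: 11111111.11111111.11111111.11100000
AND operation:
Net:  00010001.01101010.00010110.10000000
Network: 17.106.22.128/27


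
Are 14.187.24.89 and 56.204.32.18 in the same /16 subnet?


Mask: 255.255.0.0
14.187.24.89 AND mask = 14.187.0.0
56.204.32.18 AND mask = 56.204.0.0
No, different subnets (14.187.0.0 vs 56.204.0.0)


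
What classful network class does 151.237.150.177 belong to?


First octet: 151
Binary: 10010111
10xxxxxx -> Class B (128-191)
Class B, default mask 255.255.0.0 (/16)


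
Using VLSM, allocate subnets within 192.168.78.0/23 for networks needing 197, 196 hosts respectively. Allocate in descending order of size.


197 hosts -> /24 (254 usable): 192.168.78.0/24
196 hosts -> /24 (254 usable): 192.168.79.0/24
Allocation: 192.168.78.0/24 (197 hosts, 254 usable); 192.168.79.0/24 (196 hosts, 254 usable)


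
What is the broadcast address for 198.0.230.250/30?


Network: 198.0.230.248/30
Host bits = 2
Set all host bits to 1:
Broadcast: 198.0.230.251


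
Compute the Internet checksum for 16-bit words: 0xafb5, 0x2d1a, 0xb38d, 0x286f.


Sum all words (with carry folding):
+ 0xafb5 = 0xafb5
+ 0x2d1a = 0xdccf
+ 0xb38d = 0x905d
+ 0x286f = 0xb8cc
One's complement: ~0xb8cc
Checksum = 0x4733


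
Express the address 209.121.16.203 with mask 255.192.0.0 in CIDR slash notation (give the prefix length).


Binary: 11111111.11000000.00000000.00000000
Count leading 1s
Prefix: /10


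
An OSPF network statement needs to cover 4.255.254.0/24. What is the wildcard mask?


Subnet mask: 255.255.255.0
Wildcard = 255.255.255.255 - subnet mask
255 - 255 = 0
255 - 255 = 0
255 - 255 = 0
255 - 0 = 255
Wildcard: 0.0.0.255


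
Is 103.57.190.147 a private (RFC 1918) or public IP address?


RFC 1918 private ranges:
  10.0.0.0/8 (10.0.0.0 - 10.255.255.255)
  172.16.0.0/12 (172.16.0.0 - 172.31.255.255)
  192.168.0.0/16 (192.168.0.0 - 192.168.255.255)
Public (not in any RFC 1918 range)


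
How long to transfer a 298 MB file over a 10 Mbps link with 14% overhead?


Effective throughput = 10 * (1 - 14/100) = 8.6 Mbps
File size in Mb = 298 * 8 = 2384 Mb
Time = 2384 / 8.6
Time = 277.2093 seconds


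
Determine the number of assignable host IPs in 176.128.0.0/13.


Host bits = 32 - 13 = 19
Total addresses = 2^19 = 524288
Usable = total - 2 (network and broadcast)
Usable hosts: 524286


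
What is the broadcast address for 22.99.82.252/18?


Network: 22.99.64.0/18
Host bits = 14
Set all host bits to 1:
Broadcast: 22.99.127.255


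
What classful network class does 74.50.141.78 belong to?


First octet: 74
Binary: 01001010
0xxxxxxx -> Class A (1-126)
Class A, default mask 255.0.0.0 (/8)


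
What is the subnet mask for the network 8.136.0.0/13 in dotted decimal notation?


/13 means 13 network bits, 19 host bits
Binary: 11111111111110000000000000000000
Mask: 255.248.0.0


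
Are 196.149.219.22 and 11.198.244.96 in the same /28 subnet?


Mask: 255.255.255.240
196.149.219.22 AND mask = 196.149.219.16
11.198.244.96 AND mask = 11.198.244.96
No, different subnets (196.149.219.16 vs 11.198.244.96)


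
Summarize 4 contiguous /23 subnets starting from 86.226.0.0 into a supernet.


Original prefix: /23
Number of subnets: 4 = 2^2
New prefix = 23 - 2 = 21
Supernet: 86.226.0.0/21


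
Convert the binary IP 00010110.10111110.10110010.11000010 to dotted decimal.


00010110 = 22
10111110 = 190
10110010 = 178
11000010 = 194
IP: 22.190.178.194


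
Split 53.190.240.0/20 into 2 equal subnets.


New prefix = 20 + 1 = 21
Each subnet has 2048 addresses
  53.190.240.0/21
  53.190.248.0/21
Subnets: 53.190.240.0/21, 53.190.248.0/21


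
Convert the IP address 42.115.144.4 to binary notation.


42 = 00101010
115 = 01110011
144 = 10010000
4 = 00000100
Binary: 00101010.01110011.10010000.00000100


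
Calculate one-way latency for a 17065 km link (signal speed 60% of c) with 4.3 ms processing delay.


Speed = 0.6 * 3e5 km/s = 180000 km/s
Propagation delay = 17065 / 180000 = 0.0948 s = 94.8056 ms
Processing delay = 4.3 ms
Total one-way latency = 99.1056 ms


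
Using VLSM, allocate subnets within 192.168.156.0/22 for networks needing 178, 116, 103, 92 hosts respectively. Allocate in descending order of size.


178 hosts -> /24 (254 usable): 192.168.156.0/24
116 hosts -> /25 (126 usable): 192.168.157.0/25
103 hosts -> /25 (126 usable): 192.168.157.128/25
92 hosts -> /25 (126 usable): 192.168.158.0/25
Allocation: 192.168.156.0/24 (178 hosts, 254 usable); 192.168.157.0/25 (116 hosts, 126 usable); 192.168.157.128/25 (103 hosts, 126 usable); 192.168.158.0/25 (92 hosts, 126 usable)


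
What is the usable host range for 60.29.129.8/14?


Network: 60.28.0.0
Broadcast: 60.31.255.255
First usable = network + 1
Last usable = broadcast - 1
Range: 60.28.0.1 to 60.31.255.254


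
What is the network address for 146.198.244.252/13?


IP:   10010010.11000110.11110100.11111100
Mask: 11111111.11111000.00000000.00000000
AND operation:
Net:  10010010.11000000.00000000.00000000
Network: 146.192.0.0/13


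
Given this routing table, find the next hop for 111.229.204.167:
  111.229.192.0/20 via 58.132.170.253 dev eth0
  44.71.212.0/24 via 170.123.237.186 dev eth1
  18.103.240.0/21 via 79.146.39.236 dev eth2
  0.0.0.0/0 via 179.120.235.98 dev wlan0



Longest prefix match for 111.229.204.167:
  /20 111.229.192.0: MATCH
  /24 44.71.212.0: no
  /21 18.103.240.0: no
  /0 0.0.0.0: MATCH
Selected: next-hop 58.132.170.253 via eth0 (matched /20)


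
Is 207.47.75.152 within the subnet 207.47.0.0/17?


Subnet network: 207.47.0.0
Test IP AND mask: 207.47.0.0
Yes, 207.47.75.152 is in 207.47.0.0/17


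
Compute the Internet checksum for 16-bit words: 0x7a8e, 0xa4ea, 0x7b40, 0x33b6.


Sum all words (with carry folding):
+ 0x7a8e = 0x7a8e
+ 0xa4ea = 0x1f79
+ 0x7b40 = 0x9ab9
+ 0x33b6 = 0xce6f
One's complement: ~0xce6f
Checksum = 0x3190


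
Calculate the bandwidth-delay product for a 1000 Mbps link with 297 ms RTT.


BDP = bandwidth * RTT
= 1000 Mbps * 297 ms
= 1000 * 1e6 * 297 / 1000 bits
= 297000000 bits
= 37125000 bytes
= 36254.8828 KB
BDP = 297000000 bits (37125000 bytes)


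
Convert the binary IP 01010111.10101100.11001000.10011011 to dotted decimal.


01010111 = 87
10101100 = 172
11001000 = 200
10011011 = 155
IP: 87.172.200.155


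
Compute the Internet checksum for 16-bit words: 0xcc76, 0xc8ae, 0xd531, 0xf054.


Sum all words (with carry folding):
+ 0xcc76 = 0xcc76
+ 0xc8ae = 0x9525
+ 0xd531 = 0x6a57
+ 0xf054 = 0x5aac
One's complement: ~0x5aac
Checksum = 0xa553


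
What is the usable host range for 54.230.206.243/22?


Network: 54.230.204.0
Broadcast: 54.230.207.255
First usable = network + 1
Last usable = broadcast - 1
Range: 54.230.204.1 to 54.230.207.254


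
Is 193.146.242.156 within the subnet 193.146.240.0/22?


Subnet network: 193.146.240.0
Test IP AND mask: 193.146.240.0
Yes, 193.146.242.156 is in 193.146.240.0/22


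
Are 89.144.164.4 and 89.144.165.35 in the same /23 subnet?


Mask: 255.255.254.0
89.144.164.4 AND mask = 89.144.164.0
89.144.165.35 AND mask = 89.144.164.0
Yes, same subnet (89.144.164.0)


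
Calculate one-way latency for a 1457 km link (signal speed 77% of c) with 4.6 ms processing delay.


Speed = 0.77 * 3e5 km/s = 231000 km/s
Propagation delay = 1457 / 231000 = 0.0063 s = 6.3074 ms
Processing delay = 4.6 ms
Total one-way latency = 10.9074 ms


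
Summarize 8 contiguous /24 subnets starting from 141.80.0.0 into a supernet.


Original prefix: /24
Number of subnets: 8 = 2^3
New prefix = 24 - 3 = 21
Supernet: 141.80.0.0/21


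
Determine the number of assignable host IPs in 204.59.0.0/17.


Host bits = 32 - 17 = 15
Total addresses = 2^15 = 32768
Usable = total - 2 (network and broadcast)
Usable hosts: 32766


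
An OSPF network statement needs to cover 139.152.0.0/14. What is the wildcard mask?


Subnet mask: 255.252.0.0
Wildcard = 255.255.255.255 - subnet mask
255 - 255 = 0
255 - 252 = 3
255 - 0 = 255
255 - 0 = 255
Wildcard: 0.3.255.255


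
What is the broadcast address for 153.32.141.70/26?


Network: 153.32.141.64/26
Host bits = 6
Set all host bits to 1:
Broadcast: 153.32.141.127


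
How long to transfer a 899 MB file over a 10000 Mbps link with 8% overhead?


Effective throughput = 10000 * (1 - 8/100) = 9200 Mbps
File size in Mb = 899 * 8 = 7192 Mb
Time = 7192 / 9200
Time = 0.7817 seconds


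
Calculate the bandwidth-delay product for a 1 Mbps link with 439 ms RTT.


BDP = bandwidth * RTT
= 1 Mbps * 439 ms
= 1 * 1e6 * 439 / 1000 bits
= 439000 bits
= 54875 bytes
= 53.5889 KB
BDP = 439000 bits (54875 bytes)


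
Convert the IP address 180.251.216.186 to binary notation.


180 = 10110100
251 = 11111011
216 = 11011000
186 = 10111010
Binary: 10110100.11111011.11011000.10111010


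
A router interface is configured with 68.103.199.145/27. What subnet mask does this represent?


/27 means 27 network bits, 5 host bits
Binary: 11111111111111111111111111100000
Mask: 255.255.255.224


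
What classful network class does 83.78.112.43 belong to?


First octet: 83
Binary: 01010011
0xxxxxxx -> Class A (1-126)
Class A, default mask 255.0.0.0 (/8)


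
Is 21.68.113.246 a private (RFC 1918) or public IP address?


RFC 1918 private ranges:
  10.0.0.0/8 (10.0.0.0 - 10.255.255.255)
  172.16.0.0/12 (172.16.0.0 - 172.31.255.255)
  192.168.0.0/16 (192.168.0.0 - 192.168.255.255)
Public (not in any RFC 1918 range)


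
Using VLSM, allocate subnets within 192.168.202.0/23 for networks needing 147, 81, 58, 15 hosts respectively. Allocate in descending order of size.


147 hosts -> /24 (254 usable): 192.168.202.0/24
81 hosts -> /25 (126 usable): 192.168.203.0/25
58 hosts -> /26 (62 usable): 192.168.203.128/26
15 hosts -> /27 (30 usable): 192.168.203.192/27
Allocation: 192.168.202.0/24 (147 hosts, 254 usable); 192.168.203.0/25 (81 hosts, 126 usable); 192.168.203.128/26 (58 hosts, 62 usable); 192.168.203.192/27 (15 hosts, 30 usable)


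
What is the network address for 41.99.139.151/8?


IP:   00101001.01100011.10001011.10010111
Mask: 11111111.00000000.00000000.00000000
AND operation:
Net:  00101001.00000000.00000000.00000000
Network: 41.0.0.0/8


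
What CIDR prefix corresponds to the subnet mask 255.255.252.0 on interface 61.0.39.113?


Binary: 11111111.11111111.11111100.00000000
Count leading 1s
Prefix: /22


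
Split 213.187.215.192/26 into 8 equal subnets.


New prefix = 26 + 3 = 29
Each subnet has 8 addresses
  213.187.215.192/29
  213.187.215.200/29
  213.187.215.208/29
  213.187.215.216/29
  213.187.215.224/29
  213.187.215.232/29
  213.187.215.240/29
  213.187.215.248/29
Subnets: 213.187.215.192/29, 213.187.215.200/29, 213.187.215.208/29, 213.187.215.216/29, 213.187.215.224/29, 213.187.215.232/29, 213.187.215.240/29, 213.187.215.248/29


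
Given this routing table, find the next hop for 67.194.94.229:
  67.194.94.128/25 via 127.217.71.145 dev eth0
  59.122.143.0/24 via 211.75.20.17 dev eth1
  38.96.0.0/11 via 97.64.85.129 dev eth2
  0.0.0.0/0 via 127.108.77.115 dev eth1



Longest prefix match for 67.194.94.229:
  /25 67.194.94.128: MATCH
  /24 59.122.143.0: no
  /11 38.96.0.0: no
  /0 0.0.0.0: MATCH
Selected: next-hop 127.217.71.145 via eth0 (matched /25)


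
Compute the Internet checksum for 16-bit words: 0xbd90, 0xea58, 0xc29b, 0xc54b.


Sum all words (with carry folding):
+ 0xbd90 = 0xbd90
+ 0xea58 = 0xa7e9
+ 0xc29b = 0x6a85
+ 0xc54b = 0x2fd1
One's complement: ~0x2fd1
Checksum = 0xd02e


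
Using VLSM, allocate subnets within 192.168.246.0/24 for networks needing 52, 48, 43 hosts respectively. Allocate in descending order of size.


52 hosts -> /26 (62 usable): 192.168.246.0/26
48 hosts -> /26 (62 usable): 192.168.246.64/26
43 hosts -> /26 (62 usable): 192.168.246.128/26
Allocation: 192.168.246.0/26 (52 hosts, 62 usable); 192.168.246.64/26 (48 hosts, 62 usable); 192.168.246.128/26 (43 hosts, 62 usable)


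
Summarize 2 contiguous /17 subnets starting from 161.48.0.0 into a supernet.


Original prefix: /17
Number of subnets: 2 = 2^1
New prefix = 17 - 1 = 16
Supernet: 161.48.0.0/16
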